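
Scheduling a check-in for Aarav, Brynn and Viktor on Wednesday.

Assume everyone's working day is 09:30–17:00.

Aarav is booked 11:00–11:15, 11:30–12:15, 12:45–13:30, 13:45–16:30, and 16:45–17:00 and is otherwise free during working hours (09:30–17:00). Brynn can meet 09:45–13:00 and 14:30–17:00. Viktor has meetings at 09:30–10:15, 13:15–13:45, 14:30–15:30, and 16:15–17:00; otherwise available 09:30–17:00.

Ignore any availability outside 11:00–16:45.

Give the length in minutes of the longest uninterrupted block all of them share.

Aarav free within 09:30–17:00: 09:30–11:00, 11:15–11:30, 12:15–12:45, 13:30–13:45, 16:30–16:45.
Viktor free within 09:30–17:00: 10:15–13:15, 13:45–14:30, 15:30–16:15.
Aarav ∩ Brynn: 09:45–11:00, 11:15–11:30, 12:15–12:45, 16:30–16:45.
Aarav ∩ Brynn ∩ Viktor: 10:15–11:00, 11:15–11:30, 12:15–12:45.
Restricted to 11:00–16:45: 11:15–11:30, 12:15–12:45.
Common window lengths: 15, 30 min; longest is 30.

30 minutes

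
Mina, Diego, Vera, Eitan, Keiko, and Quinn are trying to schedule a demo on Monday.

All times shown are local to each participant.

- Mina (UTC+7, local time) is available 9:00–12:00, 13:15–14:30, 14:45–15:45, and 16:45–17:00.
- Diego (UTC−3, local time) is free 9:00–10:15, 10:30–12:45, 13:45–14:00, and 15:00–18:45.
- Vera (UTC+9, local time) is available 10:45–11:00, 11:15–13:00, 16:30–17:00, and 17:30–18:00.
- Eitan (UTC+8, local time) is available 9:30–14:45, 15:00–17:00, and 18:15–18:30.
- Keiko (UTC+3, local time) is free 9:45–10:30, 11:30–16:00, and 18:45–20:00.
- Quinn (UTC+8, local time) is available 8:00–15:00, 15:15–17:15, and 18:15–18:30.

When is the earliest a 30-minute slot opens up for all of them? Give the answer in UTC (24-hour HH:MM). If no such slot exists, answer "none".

none

Mina → UTC: 02:00–05:00, 06:15–07:30, 07:45–08:45, 09:45–10:00.
Diego → UTC: 12:00–13:15, 13:30–15:45, 16:45–17:00, 18:00–21:45.
Vera → UTC: 01:45–02:00, 02:15–04:00, 07:30–08:00, 08:30–09:00.
Eitan → UTC: 01:30–06:45, 07:00–09:00, 10:15–10:30.
Keiko → UTC: 06:45–07:30, 08:30–13:00, 15:45–17:00.
Quinn → UTC: 00:00–07:00, 07:15–09:15, 10:15–10:30.
Mina ∩ Diego: (none).
Mina ∩ Diego ∩ Vera: (none).
Mina ∩ Diego ∩ Vera ∩ Eitan: (none).
Mina ∩ Diego ∩ Vera ∩ Eitan ∩ Keiko: (none).
Mina ∩ Diego ∩ Vera ∩ Eitan ∩ Keiko ∩ Quinn: (none).
Windows ≥ 30 min: (none).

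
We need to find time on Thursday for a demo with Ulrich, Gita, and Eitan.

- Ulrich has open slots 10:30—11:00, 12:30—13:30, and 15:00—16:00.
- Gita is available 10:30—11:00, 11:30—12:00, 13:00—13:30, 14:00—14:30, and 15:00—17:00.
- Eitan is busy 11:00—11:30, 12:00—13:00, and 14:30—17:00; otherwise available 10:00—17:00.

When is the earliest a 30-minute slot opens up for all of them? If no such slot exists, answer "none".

Eitan free within 10:00–17:00: 10:00–11:00, 11:30–12:00, 13:00–14:30.
Ulrich ∩ Gita: 10:30–11:00, 13:00–13:30, 15:00–16:00.
Ulrich ∩ Gita ∩ Eitan: 10:30–11:00, 13:00–13:30.
Windows ≥ 30 min: 10:30–11:00, 13:00–13:30.
Earliest such window starts at 10:30.

10:30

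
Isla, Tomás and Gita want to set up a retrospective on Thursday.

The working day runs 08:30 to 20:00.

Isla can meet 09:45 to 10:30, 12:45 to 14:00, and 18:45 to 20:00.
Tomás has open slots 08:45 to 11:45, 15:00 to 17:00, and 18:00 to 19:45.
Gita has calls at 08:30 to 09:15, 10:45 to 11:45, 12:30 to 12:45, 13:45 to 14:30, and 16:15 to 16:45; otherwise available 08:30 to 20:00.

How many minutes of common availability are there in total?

105 minutes

Gita free within 08:30–20:00: 09:15–10:45, 11:45–12:30, 12:45–13:45, 14:30–16:15, 16:45–20:00.
Isla ∩ Tomás: 09:45–10:30, 18:45–19:45.
Isla ∩ Tomás ∩ Gita: 09:45–10:30, 18:45–19:45.
Total common minutes: 45 + 60 = 105.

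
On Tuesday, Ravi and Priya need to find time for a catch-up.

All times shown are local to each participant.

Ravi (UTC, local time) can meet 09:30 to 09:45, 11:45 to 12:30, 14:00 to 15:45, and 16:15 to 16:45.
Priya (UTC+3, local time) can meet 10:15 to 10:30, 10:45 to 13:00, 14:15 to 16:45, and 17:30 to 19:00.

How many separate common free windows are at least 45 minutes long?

2

Ravi → UTC: 09:30–09:45, 11:45–12:30, 14:00–15:45, 16:15–16:45.
Priya → UTC: 07:15–07:30, 07:45–10:00, 11:15–13:45, 14:30–16:00.
Ravi ∩ Priya: 09:30–09:45, 11:45–12:30, 14:30–15:45.
Windows ≥ 45 min: 11:45–12:30, 14:30–15:45.
That's 2 windows.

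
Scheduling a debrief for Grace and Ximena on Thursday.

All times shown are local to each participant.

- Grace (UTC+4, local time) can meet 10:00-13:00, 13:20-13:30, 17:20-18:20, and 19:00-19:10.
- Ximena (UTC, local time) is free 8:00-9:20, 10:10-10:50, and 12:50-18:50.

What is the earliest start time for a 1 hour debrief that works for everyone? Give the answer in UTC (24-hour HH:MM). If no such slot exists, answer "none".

08:00

Grace → UTC: 06:00–09:00, 09:20–09:30, 13:20–14:20, 15:00–15:10.
Ximena → UTC: 08:00–09:20, 10:10–10:50, 12:50–18:50.
Grace ∩ Ximena: 08:00–09:00, 13:20–14:20, 15:00–15:10.
Windows ≥ 60 min: 08:00–09:00, 13:20–14:20.
Earliest such window starts at 08:00.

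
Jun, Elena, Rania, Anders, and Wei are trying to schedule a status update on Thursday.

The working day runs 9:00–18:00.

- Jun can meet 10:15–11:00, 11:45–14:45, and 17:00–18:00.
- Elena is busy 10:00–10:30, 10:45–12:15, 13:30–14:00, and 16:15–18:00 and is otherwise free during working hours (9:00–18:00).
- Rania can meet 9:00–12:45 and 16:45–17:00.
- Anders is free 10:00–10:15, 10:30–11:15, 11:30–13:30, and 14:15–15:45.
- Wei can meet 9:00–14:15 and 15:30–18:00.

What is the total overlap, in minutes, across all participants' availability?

Elena free within 09:00–18:00: 09:00–10:00, 10:30–10:45, 12:15–13:30, 14:00–16:15.
Jun ∩ Elena: 10:30–10:45, 12:15–13:30, 14:00–14:45.
Jun ∩ Elena ∩ Rania: 10:30–10:45, 12:15–12:45.
Jun ∩ Elena ∩ Rania ∩ Anders: 10:30–10:45, 12:15–12:45.
Jun ∩ Elena ∩ Rania ∩ Anders ∩ Wei: 10:30–10:45, 12:15–12:45.
Total common minutes: 15 + 30 = 45.

45 minutes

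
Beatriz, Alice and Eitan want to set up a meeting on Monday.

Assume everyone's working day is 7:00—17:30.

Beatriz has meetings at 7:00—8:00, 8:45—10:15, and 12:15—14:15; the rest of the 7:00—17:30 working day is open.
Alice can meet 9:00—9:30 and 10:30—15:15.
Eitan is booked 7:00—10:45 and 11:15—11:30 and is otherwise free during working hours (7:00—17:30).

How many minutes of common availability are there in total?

135 minutes

Beatriz free within 07:00–17:30: 08:00–08:45, 10:15–12:15, 14:15–17:30.
Eitan free within 07:00–17:30: 10:45–11:15, 11:30–17:30.
Beatriz ∩ Alice: 10:30–12:15, 14:15–15:15.
Beatriz ∩ Alice ∩ Eitan: 10:45–11:15, 11:30–12:15, 14:15–15:15.
Total common minutes: 30 + 45 + 60 = 135.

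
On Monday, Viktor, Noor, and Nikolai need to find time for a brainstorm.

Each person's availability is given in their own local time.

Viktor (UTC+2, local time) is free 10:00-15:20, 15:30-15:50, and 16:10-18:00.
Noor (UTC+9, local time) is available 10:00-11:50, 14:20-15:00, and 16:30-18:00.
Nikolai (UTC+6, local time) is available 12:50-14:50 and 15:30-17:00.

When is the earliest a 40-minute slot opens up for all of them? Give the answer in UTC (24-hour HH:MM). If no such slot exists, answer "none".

08:00

Viktor → UTC: 08:00–13:20, 13:30–13:50, 14:10–16:00.
Noor → UTC: 01:00–02:50, 05:20–06:00, 07:30–09:00.
Nikolai → UTC: 06:50–08:50, 09:30–11:00.
Viktor ∩ Noor: 08:00–09:00.
Viktor ∩ Noor ∩ Nikolai: 08:00–08:50.
Windows ≥ 40 min: 08:00–08:50.
Earliest such window starts at 08:00.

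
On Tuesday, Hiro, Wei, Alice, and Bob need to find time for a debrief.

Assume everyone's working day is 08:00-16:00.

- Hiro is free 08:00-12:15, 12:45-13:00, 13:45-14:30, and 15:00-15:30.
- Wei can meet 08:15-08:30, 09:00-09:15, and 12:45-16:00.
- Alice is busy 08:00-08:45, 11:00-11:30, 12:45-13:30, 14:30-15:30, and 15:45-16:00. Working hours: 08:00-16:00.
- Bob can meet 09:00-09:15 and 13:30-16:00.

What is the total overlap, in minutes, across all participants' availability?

Alice free within 08:00–16:00: 08:45–11:00, 11:30–12:45, 13:30–14:30, 15:30–15:45.
Hiro ∩ Wei: 08:15–08:30, 09:00–09:15, 12:45–13:00, 13:45–14:30, 15:00–15:30.
Hiro ∩ Wei ∩ Alice: 09:00–09:15, 13:45–14:30.
Hiro ∩ Wei ∩ Alice ∩ Bob: 09:00–09:15, 13:45–14:30.
Total common minutes: 15 + 45 = 60.

60 minutes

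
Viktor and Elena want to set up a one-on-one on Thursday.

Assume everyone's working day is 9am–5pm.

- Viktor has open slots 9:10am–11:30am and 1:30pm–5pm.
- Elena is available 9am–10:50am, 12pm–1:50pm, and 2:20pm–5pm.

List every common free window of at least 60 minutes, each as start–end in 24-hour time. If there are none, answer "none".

09:10–10:50, 14:20–17:00

Viktor ∩ Elena: 09:10–10:50, 13:30–13:50, 14:20–17:00.
Windows ≥ 60 min: 09:10–10:50, 14:20–17:00.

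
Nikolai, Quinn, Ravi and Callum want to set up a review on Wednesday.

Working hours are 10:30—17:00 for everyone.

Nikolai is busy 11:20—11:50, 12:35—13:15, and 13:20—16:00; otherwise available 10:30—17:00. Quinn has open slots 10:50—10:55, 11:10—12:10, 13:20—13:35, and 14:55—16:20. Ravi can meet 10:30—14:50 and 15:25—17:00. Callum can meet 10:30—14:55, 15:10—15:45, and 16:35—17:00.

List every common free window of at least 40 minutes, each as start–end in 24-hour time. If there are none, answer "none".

none

Nikolai free within 10:30–17:00: 10:30–11:20, 11:50–12:35, 13:15–13:20, 16:00–17:00.
Nikolai ∩ Quinn: 10:50–10:55, 11:10–11:20, 11:50–12:10, 16:00–16:20.
Nikolai ∩ Quinn ∩ Ravi: 10:50–10:55, 11:10–11:20, 11:50–12:10, 16:00–16:20.
Nikolai ∩ Quinn ∩ Ravi ∩ Callum: 10:50–10:55, 11:10–11:20, 11:50–12:10.
Windows ≥ 40 min: (none).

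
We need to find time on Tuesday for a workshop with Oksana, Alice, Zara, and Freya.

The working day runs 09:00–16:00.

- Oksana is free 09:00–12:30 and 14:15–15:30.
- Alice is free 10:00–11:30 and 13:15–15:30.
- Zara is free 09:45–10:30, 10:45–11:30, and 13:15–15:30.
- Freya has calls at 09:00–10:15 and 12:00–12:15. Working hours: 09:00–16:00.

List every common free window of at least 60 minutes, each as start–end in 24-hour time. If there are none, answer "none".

Freya free within 09:00–16:00: 10:15–12:00, 12:15–16:00.
Oksana ∩ Alice: 10:00–11:30, 14:15–15:30.
Oksana ∩ Alice ∩ Zara: 10:00–10:30, 10:45–11:30, 14:15–15:30.
Oksana ∩ Alice ∩ Zara ∩ Freya: 10:15–10:30, 10:45–11:30, 14:15–15:30.
Windows ≥ 60 min: 14:15–15:30.

14:15–15:30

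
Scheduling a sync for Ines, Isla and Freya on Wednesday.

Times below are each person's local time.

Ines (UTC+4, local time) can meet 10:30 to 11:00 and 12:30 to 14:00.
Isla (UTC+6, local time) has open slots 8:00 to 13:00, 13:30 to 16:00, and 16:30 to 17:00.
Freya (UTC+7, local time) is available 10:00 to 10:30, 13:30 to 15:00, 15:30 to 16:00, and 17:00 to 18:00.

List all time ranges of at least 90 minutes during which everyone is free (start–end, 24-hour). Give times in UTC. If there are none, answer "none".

none

Ines → UTC: 06:30–07:00, 08:30–10:00.
Isla → UTC: 02:00–07:00, 07:30–10:00, 10:30–11:00.
Freya → UTC: 03:00–03:30, 06:30–08:00, 08:30–09:00, 10:00–11:00.
Ines ∩ Isla: 06:30–07:00, 08:30–10:00.
Ines ∩ Isla ∩ Freya: 06:30–07:00, 08:30–09:00.
Windows ≥ 90 min: (none).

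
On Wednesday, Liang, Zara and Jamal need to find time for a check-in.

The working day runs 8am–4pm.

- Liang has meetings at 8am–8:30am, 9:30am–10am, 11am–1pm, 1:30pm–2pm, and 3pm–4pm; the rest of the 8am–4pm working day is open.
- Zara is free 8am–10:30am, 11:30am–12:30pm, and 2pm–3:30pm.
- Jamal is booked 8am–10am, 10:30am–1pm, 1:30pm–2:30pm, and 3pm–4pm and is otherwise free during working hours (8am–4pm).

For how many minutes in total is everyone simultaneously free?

Liang free within 08:00–16:00: 08:30–09:30, 10:00–11:00, 13:00–13:30, 14:00–15:00.
Jamal free within 08:00–16:00: 10:00–10:30, 13:00–13:30, 14:30–15:00.
Liang ∩ Zara: 08:30–09:30, 10:00–10:30, 14:00–15:00.
Liang ∩ Zara ∩ Jamal: 10:00–10:30, 14:30–15:00.
Total common minutes: 30 + 30 = 60.

60 minutes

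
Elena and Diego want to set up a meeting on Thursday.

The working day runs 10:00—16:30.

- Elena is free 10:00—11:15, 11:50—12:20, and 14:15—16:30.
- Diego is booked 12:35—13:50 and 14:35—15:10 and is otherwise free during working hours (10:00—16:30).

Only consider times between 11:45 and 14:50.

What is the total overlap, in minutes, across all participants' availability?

Diego free within 10:00–16:30: 10:00–12:35, 13:50–14:35, 15:10–16:30.
Elena ∩ Diego: 10:00–11:15, 11:50–12:20, 14:15–14:35, 15:10–16:30.
Restricted to 11:45–14:50: 11:50–12:20, 14:15–14:35.
Total common minutes: 30 + 20 = 50.

50 minutes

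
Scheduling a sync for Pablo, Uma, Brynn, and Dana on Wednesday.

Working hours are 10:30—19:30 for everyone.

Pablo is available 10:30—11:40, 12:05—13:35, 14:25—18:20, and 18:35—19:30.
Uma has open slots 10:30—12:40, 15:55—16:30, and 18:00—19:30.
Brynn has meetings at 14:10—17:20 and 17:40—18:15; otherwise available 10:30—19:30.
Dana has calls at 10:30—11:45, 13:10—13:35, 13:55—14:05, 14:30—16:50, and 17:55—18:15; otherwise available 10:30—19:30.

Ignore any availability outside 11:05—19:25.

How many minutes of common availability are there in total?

90 minutes

Brynn free within 10:30–19:30: 10:30–14:10, 17:20–17:40, 18:15–19:30.
Dana free within 10:30–19:30: 11:45–13:10, 13:35–13:55, 14:05–14:30, 16:50–17:55, 18:15–19:30.
Pablo ∩ Uma: 10:30–11:40, 12:05–12:40, 15:55–16:30, 18:00–18:20, 18:35–19:30.
Pablo ∩ Uma ∩ Brynn: 10:30–11:40, 12:05–12:40, 18:15–18:20, 18:35–19:30.
Pablo ∩ Uma ∩ Brynn ∩ Dana: 12:05–12:40, 18:15–18:20, 18:35–19:30.
Restricted to 11:05–19:25: 12:05–12:40, 18:15–18:20, 18:35–19:25.
Total common minutes: 35 + 5 + 50 = 90.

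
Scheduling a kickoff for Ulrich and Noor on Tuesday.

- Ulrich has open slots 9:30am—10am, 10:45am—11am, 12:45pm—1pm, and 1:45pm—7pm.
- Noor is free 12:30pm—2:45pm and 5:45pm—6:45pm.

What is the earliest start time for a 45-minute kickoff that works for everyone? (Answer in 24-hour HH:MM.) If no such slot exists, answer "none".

13:45

Ulrich ∩ Noor: 12:45–13:00, 13:45–14:45, 17:45–18:45.
Windows ≥ 45 min: 13:45–14:45, 17:45–18:45.
Earliest such window starts at 13:45.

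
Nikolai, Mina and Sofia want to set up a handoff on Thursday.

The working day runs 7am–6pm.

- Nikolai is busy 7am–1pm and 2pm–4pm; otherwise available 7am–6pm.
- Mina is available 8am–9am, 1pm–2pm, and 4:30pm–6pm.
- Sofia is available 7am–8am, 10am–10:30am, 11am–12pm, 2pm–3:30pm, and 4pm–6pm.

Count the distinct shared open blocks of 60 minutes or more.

1

Nikolai free within 07:00–18:00: 13:00–14:00, 16:00–18:00.
Nikolai ∩ Mina: 13:00–14:00, 16:30–18:00.
Nikolai ∩ Mina ∩ Sofia: 16:30–18:00.
Windows ≥ 60 min: 16:30–18:00.
That's 1 window.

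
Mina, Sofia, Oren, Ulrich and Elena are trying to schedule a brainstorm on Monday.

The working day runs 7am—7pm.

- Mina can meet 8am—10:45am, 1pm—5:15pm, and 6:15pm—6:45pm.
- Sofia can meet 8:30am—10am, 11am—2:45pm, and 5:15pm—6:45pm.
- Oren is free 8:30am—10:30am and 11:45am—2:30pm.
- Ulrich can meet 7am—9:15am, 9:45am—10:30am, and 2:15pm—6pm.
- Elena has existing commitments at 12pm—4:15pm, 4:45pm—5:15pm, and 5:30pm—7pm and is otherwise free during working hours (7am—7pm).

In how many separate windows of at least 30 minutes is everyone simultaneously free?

Elena free within 07:00–19:00: 07:00–12:00, 16:15–16:45, 17:15–17:30.
Mina ∩ Sofia: 08:30–10:00, 13:00–14:45, 18:15–18:45.
Mina ∩ Sofia ∩ Oren: 08:30–10:00, 13:00–14:30.
Mina ∩ Sofia ∩ Oren ∩ Ulrich: 08:30–09:15, 09:45–10:00, 14:15–14:30.
Mina ∩ Sofia ∩ Oren ∩ Ulrich ∩ Elena: 08:30–09:15, 09:45–10:00.
Windows ≥ 30 min: 08:30–09:15.
That's 1 window.

1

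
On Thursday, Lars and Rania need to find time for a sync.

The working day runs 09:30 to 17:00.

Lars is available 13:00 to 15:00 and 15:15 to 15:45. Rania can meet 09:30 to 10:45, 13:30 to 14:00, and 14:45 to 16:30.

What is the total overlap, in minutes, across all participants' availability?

Lars ∩ Rania: 13:30–14:00, 14:45–15:00, 15:15–15:45.
Total common minutes: 30 + 15 + 30 = 75.

75 minutes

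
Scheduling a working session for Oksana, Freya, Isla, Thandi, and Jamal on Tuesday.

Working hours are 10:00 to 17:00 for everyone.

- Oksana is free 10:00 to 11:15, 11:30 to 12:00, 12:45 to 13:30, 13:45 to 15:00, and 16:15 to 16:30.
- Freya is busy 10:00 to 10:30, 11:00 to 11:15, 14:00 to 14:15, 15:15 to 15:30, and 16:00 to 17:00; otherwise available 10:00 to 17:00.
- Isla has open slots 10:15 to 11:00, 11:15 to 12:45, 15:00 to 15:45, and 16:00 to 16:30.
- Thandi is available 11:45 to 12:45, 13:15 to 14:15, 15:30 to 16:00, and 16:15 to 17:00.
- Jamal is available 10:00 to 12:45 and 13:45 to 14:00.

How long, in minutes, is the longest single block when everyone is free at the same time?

15 minutes

Freya free within 10:00–17:00: 10:30–11:00, 11:15–14:00, 14:15–15:15, 15:30–16:00.
Oksana ∩ Freya: 10:30–11:00, 11:30–12:00, 12:45–13:30, 13:45–14:00, 14:15–15:00.
Oksana ∩ Freya ∩ Isla: 10:30–11:00, 11:30–12:00.
Oksana ∩ Freya ∩ Isla ∩ Thandi: 11:45–12:00.
Oksana ∩ Freya ∩ Isla ∩ Thandi ∩ Jamal: 11:45–12:00.
Single common window of 15 minutes.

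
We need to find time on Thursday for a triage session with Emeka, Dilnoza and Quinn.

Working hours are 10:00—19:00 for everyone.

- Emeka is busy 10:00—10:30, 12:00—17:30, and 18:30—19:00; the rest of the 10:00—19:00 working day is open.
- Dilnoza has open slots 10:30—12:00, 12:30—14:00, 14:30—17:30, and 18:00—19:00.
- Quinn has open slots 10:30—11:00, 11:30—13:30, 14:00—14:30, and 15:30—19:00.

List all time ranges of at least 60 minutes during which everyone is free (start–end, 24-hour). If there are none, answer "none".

Emeka free within 10:00–19:00: 10:30–12:00, 17:30–18:30.
Emeka ∩ Dilnoza: 10:30–12:00, 18:00–18:30.
Emeka ∩ Dilnoza ∩ Quinn: 10:30–11:00, 11:30–12:00, 18:00–18:30.
Windows ≥ 60 min: (none).

none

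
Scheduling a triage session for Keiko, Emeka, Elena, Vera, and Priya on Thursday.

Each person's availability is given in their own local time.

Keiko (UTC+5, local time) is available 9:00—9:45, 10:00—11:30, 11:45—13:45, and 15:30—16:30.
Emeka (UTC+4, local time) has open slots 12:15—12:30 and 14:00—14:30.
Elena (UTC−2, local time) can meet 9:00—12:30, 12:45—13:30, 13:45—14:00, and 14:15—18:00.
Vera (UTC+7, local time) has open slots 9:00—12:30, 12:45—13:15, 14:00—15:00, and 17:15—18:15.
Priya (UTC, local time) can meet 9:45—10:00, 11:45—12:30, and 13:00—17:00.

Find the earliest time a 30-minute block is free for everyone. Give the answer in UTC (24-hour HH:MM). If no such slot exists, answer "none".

Keiko → UTC: 04:00–04:45, 05:00–06:30, 06:45–08:45, 10:30–11:30.
Emeka → UTC: 08:15–08:30, 10:00–10:30.
Elena → UTC: 11:00–14:30, 14:45–15:30, 15:45–16:00, 16:15–20:00.
Vera → UTC: 02:00–05:30, 05:45–06:15, 07:00–08:00, 10:15–11:15.
Priya → UTC: 09:45–10:00, 11:45–12:30, 13:00–17:00.
Keiko ∩ Emeka: 08:15–08:30.
Keiko ∩ Emeka ∩ Elena: (none).
Keiko ∩ Emeka ∩ Elena ∩ Vera: (none).
Keiko ∩ Emeka ∩ Elena ∩ Vera ∩ Priya: (none).
Windows ≥ 30 min: (none).

none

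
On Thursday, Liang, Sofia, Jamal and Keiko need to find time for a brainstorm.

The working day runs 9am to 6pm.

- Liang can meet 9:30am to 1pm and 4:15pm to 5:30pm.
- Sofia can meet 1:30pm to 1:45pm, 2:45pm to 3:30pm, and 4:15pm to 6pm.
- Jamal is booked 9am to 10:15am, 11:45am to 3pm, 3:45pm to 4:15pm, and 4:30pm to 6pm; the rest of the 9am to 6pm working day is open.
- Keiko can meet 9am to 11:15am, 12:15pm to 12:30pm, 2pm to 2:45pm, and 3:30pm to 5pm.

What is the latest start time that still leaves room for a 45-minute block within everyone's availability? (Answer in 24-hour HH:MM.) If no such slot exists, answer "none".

none

Jamal free within 09:00–18:00: 10:15–11:45, 15:00–15:45, 16:15–16:30.
Liang ∩ Sofia: 16:15–17:30.
Liang ∩ Sofia ∩ Jamal: 16:15–16:30.
Liang ∩ Sofia ∩ Jamal ∩ Keiko: 16:15–16:30.
Windows ≥ 45 min: (none).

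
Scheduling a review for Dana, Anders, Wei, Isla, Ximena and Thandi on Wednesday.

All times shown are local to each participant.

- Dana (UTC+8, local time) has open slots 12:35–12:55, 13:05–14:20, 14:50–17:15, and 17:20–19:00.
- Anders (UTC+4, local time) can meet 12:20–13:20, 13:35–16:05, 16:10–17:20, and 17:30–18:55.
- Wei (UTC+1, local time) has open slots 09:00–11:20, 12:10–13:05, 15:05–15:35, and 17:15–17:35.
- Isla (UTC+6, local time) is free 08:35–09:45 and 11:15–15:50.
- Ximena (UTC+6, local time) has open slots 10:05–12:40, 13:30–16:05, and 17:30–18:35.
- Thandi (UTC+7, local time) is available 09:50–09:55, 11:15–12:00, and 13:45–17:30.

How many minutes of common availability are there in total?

70 minutes

Dana → UTC: 04:35–04:55, 05:05–06:20, 06:50–09:15, 09:20–11:00.
Anders → UTC: 08:20–09:20, 09:35–12:05, 12:10–13:20, 13:30–14:55.
Wei → UTC: 08:00–10:20, 11:10–12:05, 14:05–14:35, 16:15–16:35.
Isla → UTC: 02:35–03:45, 05:15–09:50.
Ximena → UTC: 04:05–06:40, 07:30–10:05, 11:30–12:35.
Thandi → UTC: 02:50–02:55, 04:15–05:00, 06:45–10:30.
Dana ∩ Anders: 08:20–09:15, 09:35–11:00.
Dana ∩ Anders ∩ Wei: 08:20–09:15, 09:35–10:20.
Dana ∩ Anders ∩ Wei ∩ Isla: 08:20–09:15, 09:35–09:50.
Dana ∩ Anders ∩ Wei ∩ Isla ∩ Ximena: 08:20–09:15, 09:35–09:50.
Dana ∩ Anders ∩ Wei ∩ Isla ∩ Ximena ∩ Thandi: 08:20–09:15, 09:35–09:50.
Total common minutes: 55 + 15 = 70.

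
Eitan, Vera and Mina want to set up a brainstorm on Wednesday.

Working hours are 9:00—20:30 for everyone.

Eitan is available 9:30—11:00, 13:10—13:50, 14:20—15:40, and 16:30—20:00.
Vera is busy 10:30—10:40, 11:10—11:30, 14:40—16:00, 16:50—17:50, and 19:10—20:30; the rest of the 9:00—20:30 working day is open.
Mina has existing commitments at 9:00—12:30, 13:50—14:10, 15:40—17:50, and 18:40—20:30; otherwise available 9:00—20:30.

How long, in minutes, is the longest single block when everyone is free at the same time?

Vera free within 09:00–20:30: 09:00–10:30, 10:40–11:10, 11:30–14:40, 16:00–16:50, 17:50–19:10.
Mina free within 09:00–20:30: 12:30–13:50, 14:10–15:40, 17:50–18:40.
Eitan ∩ Vera: 09:30–10:30, 10:40–11:00, 13:10–13:50, 14:20–14:40, 16:30–16:50, 17:50–19:10.
Eitan ∩ Vera ∩ Mina: 13:10–13:50, 14:20–14:40, 17:50–18:40.
Common window lengths: 40, 20, 50 min; longest is 50.

50 minutes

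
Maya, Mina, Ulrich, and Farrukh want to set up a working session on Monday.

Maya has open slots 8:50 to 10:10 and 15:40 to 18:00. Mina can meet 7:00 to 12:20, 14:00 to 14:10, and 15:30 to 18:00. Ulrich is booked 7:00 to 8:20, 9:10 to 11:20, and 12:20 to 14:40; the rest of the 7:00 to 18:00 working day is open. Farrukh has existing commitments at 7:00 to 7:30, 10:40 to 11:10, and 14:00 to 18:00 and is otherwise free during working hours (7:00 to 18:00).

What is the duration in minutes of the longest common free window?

20 minutes

Ulrich free within 07:00–18:00: 08:20–09:10, 11:20–12:20, 14:40–18:00.
Farrukh free within 07:00–18:00: 07:30–10:40, 11:10–14:00.
Maya ∩ Mina: 08:50–10:10, 15:40–18:00.
Maya ∩ Mina ∩ Ulrich: 08:50–09:10, 15:40–18:00.
Maya ∩ Mina ∩ Ulrich ∩ Farrukh: 08:50–09:10.
Single common window of 20 minutes.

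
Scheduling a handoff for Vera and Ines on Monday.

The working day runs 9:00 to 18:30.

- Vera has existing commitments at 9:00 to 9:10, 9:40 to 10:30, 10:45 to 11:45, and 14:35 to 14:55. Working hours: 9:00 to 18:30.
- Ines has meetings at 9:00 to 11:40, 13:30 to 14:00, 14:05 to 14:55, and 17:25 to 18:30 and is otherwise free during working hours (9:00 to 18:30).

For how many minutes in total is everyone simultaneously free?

Vera free within 09:00–18:30: 09:10–09:40, 10:30–10:45, 11:45–14:35, 14:55–18:30.
Ines free within 09:00–18:30: 11:40–13:30, 14:00–14:05, 14:55–17:25.
Vera ∩ Ines: 11:45–13:30, 14:00–14:05, 14:55–17:25.
Total common minutes: 105 + 5 + 150 = 260.

260 minutes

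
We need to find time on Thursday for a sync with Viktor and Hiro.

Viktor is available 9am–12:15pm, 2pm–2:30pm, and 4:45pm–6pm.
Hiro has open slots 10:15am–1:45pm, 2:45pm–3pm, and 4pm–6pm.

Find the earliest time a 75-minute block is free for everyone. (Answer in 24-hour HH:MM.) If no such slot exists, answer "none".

10:15

Viktor ∩ Hiro: 10:15–12:15, 16:45–18:00.
Windows ≥ 75 min: 10:15–12:15, 16:45–18:00.
Earliest such window starts at 10:15.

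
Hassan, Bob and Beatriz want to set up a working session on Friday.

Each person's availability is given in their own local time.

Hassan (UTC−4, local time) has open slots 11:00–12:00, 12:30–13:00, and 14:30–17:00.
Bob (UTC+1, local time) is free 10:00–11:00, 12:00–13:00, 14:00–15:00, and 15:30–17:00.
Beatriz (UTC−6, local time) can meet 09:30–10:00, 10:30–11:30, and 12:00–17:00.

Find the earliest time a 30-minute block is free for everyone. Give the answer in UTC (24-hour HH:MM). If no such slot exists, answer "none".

Hassan → UTC: 15:00–16:00, 16:30–17:00, 18:30–21:00.
Bob → UTC: 09:00–10:00, 11:00–12:00, 13:00–14:00, 14:30–16:00.
Beatriz → UTC: 15:30–16:00, 16:30–17:30, 18:00–23:00.
Hassan ∩ Bob: 15:00–16:00.
Hassan ∩ Bob ∩ Beatriz: 15:30–16:00.
Windows ≥ 30 min: 15:30–16:00.
Earliest such window starts at 15:30.

15:30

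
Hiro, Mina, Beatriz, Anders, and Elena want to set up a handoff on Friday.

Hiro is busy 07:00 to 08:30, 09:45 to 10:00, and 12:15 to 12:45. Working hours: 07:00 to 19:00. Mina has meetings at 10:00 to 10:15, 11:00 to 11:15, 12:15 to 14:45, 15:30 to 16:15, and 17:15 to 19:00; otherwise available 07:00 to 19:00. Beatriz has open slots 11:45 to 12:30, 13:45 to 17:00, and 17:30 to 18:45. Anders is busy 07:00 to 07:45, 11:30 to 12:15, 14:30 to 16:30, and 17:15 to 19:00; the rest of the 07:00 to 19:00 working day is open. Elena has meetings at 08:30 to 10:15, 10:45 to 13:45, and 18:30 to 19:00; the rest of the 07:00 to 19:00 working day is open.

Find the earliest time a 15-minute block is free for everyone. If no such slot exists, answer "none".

Hiro free within 07:00–19:00: 08:30–09:45, 10:00–12:15, 12:45–19:00.
Mina free within 07:00–19:00: 07:00–10:00, 10:15–11:00, 11:15–12:15, 14:45–15:30, 16:15–17:15.
Anders free within 07:00–19:00: 07:45–11:30, 12:15–14:30, 16:30–17:15.
Elena free within 07:00–19:00: 07:00–08:30, 10:15–10:45, 13:45–18:30.
Hiro ∩ Mina: 08:30–09:45, 10:15–11:00, 11:15–12:15, 14:45–15:30, 16:15–17:15.
Hiro ∩ Mina ∩ Beatriz: 11:45–12:15, 14:45–15:30, 16:15–17:00.
Hiro ∩ Mina ∩ Beatriz ∩ Anders: 16:30–17:00.
Hiro ∩ Mina ∩ Beatriz ∩ Anders ∩ Elena: 16:30–17:00.
Windows ≥ 15 min: 16:30–17:00.
Earliest such window starts at 16:30.

16:30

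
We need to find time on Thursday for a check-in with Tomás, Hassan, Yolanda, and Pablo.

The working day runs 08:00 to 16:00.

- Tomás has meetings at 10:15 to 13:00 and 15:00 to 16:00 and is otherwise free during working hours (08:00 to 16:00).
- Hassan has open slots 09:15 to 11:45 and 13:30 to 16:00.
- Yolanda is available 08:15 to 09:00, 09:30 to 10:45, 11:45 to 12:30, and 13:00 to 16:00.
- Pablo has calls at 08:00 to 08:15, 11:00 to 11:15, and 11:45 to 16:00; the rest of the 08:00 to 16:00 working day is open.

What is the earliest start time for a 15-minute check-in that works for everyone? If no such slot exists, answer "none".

09:30

Tomás free within 08:00–16:00: 08:00–10:15, 13:00–15:00.
Pablo free within 08:00–16:00: 08:15–11:00, 11:15–11:45.
Tomás ∩ Hassan: 09:15–10:15, 13:30–15:00.
Tomás ∩ Hassan ∩ Yolanda: 09:30–10:15, 13:30–15:00.
Tomás ∩ Hassan ∩ Yolanda ∩ Pablo: 09:30–10:15.
Windows ≥ 15 min: 09:30–10:15.
Earliest such window starts at 09:30.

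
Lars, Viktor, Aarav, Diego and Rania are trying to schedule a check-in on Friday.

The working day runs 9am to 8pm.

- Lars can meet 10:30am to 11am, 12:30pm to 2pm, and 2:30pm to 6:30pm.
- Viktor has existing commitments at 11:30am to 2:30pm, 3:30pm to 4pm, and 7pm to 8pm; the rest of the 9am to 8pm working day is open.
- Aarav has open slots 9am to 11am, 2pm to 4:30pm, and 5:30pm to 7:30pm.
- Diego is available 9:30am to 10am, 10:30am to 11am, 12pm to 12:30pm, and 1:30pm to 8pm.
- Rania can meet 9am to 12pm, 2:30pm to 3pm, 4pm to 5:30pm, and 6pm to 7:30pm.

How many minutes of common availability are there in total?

120 minutes

Viktor free within 09:00–20:00: 09:00–11:30, 14:30–15:30, 16:00–19:00.
Lars ∩ Viktor: 10:30–11:00, 14:30–15:30, 16:00–18:30.
Lars ∩ Viktor ∩ Aarav: 10:30–11:00, 14:30–15:30, 16:00–16:30, 17:30–18:30.
Lars ∩ Viktor ∩ Aarav ∩ Diego: 10:30–11:00, 14:30–15:30, 16:00–16:30, 17:30–18:30.
Lars ∩ Viktor ∩ Aarav ∩ Diego ∩ Rania: 10:30–11:00, 14:30–15:00, 16:00–16:30, 18:00–18:30.
Total common minutes: 30 + 30 + 30 + 30 = 120.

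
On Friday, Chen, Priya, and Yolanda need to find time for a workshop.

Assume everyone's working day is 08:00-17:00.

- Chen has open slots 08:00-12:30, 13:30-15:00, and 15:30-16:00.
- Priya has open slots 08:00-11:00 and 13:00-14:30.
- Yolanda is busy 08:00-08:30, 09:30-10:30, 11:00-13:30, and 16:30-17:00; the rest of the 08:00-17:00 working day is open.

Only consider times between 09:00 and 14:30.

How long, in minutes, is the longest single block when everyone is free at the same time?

60 minutes

Yolanda free within 08:00–17:00: 08:30–09:30, 10:30–11:00, 13:30–16:30.
Chen ∩ Priya: 08:00–11:00, 13:30–14:30.
Chen ∩ Priya ∩ Yolanda: 08:30–09:30, 10:30–11:00, 13:30–14:30.
Restricted to 09:00–14:30: 09:00–09:30, 10:30–11:00, 13:30–14:30.
Common window lengths: 30, 30, 60 min; longest is 60.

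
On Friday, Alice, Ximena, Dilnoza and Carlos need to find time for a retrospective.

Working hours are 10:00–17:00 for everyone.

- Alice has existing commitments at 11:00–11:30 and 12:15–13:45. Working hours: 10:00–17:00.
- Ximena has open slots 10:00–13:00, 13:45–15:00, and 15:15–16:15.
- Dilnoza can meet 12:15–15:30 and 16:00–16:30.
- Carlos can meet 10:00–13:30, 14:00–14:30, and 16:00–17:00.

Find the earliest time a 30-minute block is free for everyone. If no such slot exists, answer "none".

Alice free within 10:00–17:00: 10:00–11:00, 11:30–12:15, 13:45–17:00.
Alice ∩ Ximena: 10:00–11:00, 11:30–12:15, 13:45–15:00, 15:15–16:15.
Alice ∩ Ximena ∩ Dilnoza: 13:45–15:00, 15:15–15:30, 16:00–16:15.
Alice ∩ Ximena ∩ Dilnoza ∩ Carlos: 14:00–14:30, 16:00–16:15.
Windows ≥ 30 min: 14:00–14:30.
Earliest such window starts at 14:00.

14:00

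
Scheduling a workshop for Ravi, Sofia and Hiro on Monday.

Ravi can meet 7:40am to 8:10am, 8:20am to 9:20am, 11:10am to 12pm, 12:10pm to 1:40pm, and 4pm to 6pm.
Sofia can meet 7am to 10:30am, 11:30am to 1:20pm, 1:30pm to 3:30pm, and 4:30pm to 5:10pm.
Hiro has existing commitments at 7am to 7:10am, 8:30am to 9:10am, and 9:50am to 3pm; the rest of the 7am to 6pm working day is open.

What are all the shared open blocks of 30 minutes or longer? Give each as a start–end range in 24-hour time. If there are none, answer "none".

Hiro free within 07:00–18:00: 07:10–08:30, 09:10–09:50, 15:00–18:00.
Ravi ∩ Sofia: 07:40–08:10, 08:20–09:20, 11:30–12:00, 12:10–13:20, 13:30–13:40, 16:30–17:10.
Ravi ∩ Sofia ∩ Hiro: 07:40–08:10, 08:20–08:30, 09:10–09:20, 16:30–17:10.
Windows ≥ 30 min: 07:40–08:10, 16:30–17:10.

07:40–08:10, 16:30–17:10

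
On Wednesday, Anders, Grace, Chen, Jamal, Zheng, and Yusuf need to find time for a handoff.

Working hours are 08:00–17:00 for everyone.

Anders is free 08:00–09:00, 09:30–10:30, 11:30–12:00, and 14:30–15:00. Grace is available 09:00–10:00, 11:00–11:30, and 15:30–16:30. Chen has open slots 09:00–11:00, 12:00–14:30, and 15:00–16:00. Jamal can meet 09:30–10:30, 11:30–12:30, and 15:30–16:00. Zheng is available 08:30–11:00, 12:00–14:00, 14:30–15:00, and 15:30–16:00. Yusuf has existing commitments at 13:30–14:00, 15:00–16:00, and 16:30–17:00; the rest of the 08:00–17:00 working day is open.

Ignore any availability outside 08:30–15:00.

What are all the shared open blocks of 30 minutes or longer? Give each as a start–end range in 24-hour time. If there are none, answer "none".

09:30–10:00

Yusuf free within 08:00–17:00: 08:00–13:30, 14:00–15:00, 16:00–16:30.
Anders ∩ Grace: 09:30–10:00.
Anders ∩ Grace ∩ Chen: 09:30–10:00.
Anders ∩ Grace ∩ Chen ∩ Jamal: 09:30–10:00.
Anders ∩ Grace ∩ Chen ∩ Jamal ∩ Zheng: 09:30–10:00.
Anders ∩ Grace ∩ Chen ∩ Jamal ∩ Zheng ∩ Yusuf: 09:30–10:00.
Restricted to 08:30–15:00: 09:30–10:00.
Windows ≥ 30 min: 09:30–10:00.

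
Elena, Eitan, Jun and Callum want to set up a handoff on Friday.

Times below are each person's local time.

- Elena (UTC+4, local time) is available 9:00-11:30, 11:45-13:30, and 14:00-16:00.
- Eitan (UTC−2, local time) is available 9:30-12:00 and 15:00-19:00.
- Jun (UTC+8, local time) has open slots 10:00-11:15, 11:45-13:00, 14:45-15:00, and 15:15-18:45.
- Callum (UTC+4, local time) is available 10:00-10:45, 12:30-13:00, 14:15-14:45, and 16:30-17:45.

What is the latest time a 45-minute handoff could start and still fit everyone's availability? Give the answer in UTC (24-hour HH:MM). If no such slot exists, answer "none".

Elena → UTC: 05:00–07:30, 07:45–09:30, 10:00–12:00.
Eitan → UTC: 11:30–14:00, 17:00–21:00.
Jun → UTC: 02:00–03:15, 03:45–05:00, 06:45–07:00, 07:15–10:45.
Callum → UTC: 06:00–06:45, 08:30–09:00, 10:15–10:45, 12:30–13:45.
Elena ∩ Eitan: 11:30–12:00.
Elena ∩ Eitan ∩ Jun: (none).
Elena ∩ Eitan ∩ Jun ∩ Callum: (none).
Windows ≥ 45 min: (none).

none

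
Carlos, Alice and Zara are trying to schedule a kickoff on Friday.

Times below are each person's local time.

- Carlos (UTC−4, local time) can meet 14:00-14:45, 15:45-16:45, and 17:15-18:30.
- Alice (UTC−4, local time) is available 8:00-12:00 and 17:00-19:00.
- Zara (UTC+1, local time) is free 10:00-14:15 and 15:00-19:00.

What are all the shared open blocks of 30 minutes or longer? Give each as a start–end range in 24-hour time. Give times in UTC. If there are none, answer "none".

Carlos → UTC: 18:00–18:45, 19:45–20:45, 21:15–22:30.
Alice → UTC: 12:00–16:00, 21:00–23:00.
Zara → UTC: 09:00–13:15, 14:00–18:00.
Carlos ∩ Alice: 21:15–22:30.
Carlos ∩ Alice ∩ Zara: (none).
Windows ≥ 30 min: (none).

none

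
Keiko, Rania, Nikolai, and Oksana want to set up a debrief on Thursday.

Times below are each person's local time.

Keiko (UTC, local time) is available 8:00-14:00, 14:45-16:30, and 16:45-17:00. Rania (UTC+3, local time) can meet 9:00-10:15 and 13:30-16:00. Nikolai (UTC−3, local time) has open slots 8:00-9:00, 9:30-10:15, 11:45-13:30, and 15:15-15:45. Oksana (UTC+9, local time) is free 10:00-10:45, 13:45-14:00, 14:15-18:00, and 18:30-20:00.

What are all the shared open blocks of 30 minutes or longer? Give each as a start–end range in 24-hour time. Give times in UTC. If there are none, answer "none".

none

Keiko → UTC: 08:00–14:00, 14:45–16:30, 16:45–17:00.
Rania → UTC: 06:00–07:15, 10:30–13:00.
Nikolai → UTC: 11:00–12:00, 12:30–13:15, 14:45–16:30, 18:15–18:45.
Oksana → UTC: 01:00–01:45, 04:45–05:00, 05:15–09:00, 09:30–11:00.
Keiko ∩ Rania: 10:30–13:00.
Keiko ∩ Rania ∩ Nikolai: 11:00–12:00, 12:30–13:00.
Keiko ∩ Rania ∩ Nikolai ∩ Oksana: (none).
Windows ≥ 30 min: (none).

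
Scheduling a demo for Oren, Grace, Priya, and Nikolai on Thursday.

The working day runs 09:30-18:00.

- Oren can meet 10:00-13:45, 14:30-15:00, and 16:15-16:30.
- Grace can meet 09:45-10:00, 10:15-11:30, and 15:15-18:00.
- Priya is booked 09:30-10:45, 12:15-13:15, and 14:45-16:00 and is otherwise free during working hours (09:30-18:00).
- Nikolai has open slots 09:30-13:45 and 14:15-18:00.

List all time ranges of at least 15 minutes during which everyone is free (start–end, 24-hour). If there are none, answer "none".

Priya free within 09:30–18:00: 10:45–12:15, 13:15–14:45, 16:00–18:00.
Oren ∩ Grace: 10:15–11:30, 16:15–16:30.
Oren ∩ Grace ∩ Priya: 10:45–11:30, 16:15–16:30.
Oren ∩ Grace ∩ Priya ∩ Nikolai: 10:45–11:30, 16:15–16:30.
Windows ≥ 15 min: 10:45–11:30, 16:15–16:30.

10:45–11:30, 16:15–16:30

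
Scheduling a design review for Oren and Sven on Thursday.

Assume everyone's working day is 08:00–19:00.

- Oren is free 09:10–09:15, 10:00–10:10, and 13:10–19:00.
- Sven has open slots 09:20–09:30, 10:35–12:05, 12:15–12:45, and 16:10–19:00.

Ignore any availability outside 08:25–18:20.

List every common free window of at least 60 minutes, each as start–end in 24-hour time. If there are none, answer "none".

Oren ∩ Sven: 16:10–19:00.
Restricted to 08:25–18:20: 16:10–18:20.
Windows ≥ 60 min: 16:10–18:20.

16:10–18:20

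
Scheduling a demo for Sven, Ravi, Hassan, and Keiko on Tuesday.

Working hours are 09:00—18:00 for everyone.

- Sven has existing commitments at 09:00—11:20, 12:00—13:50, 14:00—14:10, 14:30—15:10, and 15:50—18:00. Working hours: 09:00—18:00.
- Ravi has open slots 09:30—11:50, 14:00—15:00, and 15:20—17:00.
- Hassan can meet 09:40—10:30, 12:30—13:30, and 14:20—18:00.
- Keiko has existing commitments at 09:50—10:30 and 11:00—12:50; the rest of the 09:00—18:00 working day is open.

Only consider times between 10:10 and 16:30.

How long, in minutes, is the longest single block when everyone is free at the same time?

Sven free within 09:00–18:00: 11:20–12:00, 13:50–14:00, 14:10–14:30, 15:10–15:50.
Keiko free within 09:00–18:00: 09:00–09:50, 10:30–11:00, 12:50–18:00.
Sven ∩ Ravi: 11:20–11:50, 14:10–14:30, 15:20–15:50.
Sven ∩ Ravi ∩ Hassan: 14:20–14:30, 15:20–15:50.
Sven ∩ Ravi ∩ Hassan ∩ Keiko: 14:20–14:30, 15:20–15:50.
Restricted to 10:10–16:30: 14:20–14:30, 15:20–15:50.
Common window lengths: 10, 30 min; longest is 30.

30 minutes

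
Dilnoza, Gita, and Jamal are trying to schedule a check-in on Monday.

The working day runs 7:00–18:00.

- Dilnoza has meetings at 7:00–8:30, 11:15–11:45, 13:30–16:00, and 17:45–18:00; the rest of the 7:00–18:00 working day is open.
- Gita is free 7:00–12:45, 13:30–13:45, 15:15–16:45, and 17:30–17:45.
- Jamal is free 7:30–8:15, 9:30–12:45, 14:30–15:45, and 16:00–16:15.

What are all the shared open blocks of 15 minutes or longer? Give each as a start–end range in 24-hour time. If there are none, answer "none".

09:30–11:15, 11:45–12:45, 16:00–16:15

Dilnoza free within 07:00–18:00: 08:30–11:15, 11:45–13:30, 16:00–17:45.
Dilnoza ∩ Gita: 08:30–11:15, 11:45–12:45, 16:00–16:45, 17:30–17:45.
Dilnoza ∩ Gita ∩ Jamal: 09:30–11:15, 11:45–12:45, 16:00–16:15.
Windows ≥ 15 min: 09:30–11:15, 11:45–12:45, 16:00–16:15.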